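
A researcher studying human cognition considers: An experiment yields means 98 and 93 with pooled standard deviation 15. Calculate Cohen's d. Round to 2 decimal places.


Cohen's d = (M1 - M2) / S_pooled
= (98 - 93) / 15
= 5 / 15
= 0.33


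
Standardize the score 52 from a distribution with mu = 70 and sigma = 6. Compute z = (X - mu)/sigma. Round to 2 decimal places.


z = (X - mu) / sigma
= (52 - 70) / 6
= -18 / 6
= -3.00


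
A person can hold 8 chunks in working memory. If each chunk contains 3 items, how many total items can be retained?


Total items = chunks * items_per_chunk
= 8 * 3
= 24


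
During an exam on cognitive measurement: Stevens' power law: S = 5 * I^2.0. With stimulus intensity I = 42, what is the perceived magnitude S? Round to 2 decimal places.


S = 5 * 42^2.0
42^2.0 = 1764.0
S = 5 * 1764.0
= 8820.00


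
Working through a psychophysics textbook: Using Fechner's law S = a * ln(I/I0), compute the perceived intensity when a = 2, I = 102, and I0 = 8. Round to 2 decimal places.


S = 2 * ln(102/8)
I/I0 = 12.75
ln(12.75) = 2.5455
S = 2 * 2.5455
= 5.09


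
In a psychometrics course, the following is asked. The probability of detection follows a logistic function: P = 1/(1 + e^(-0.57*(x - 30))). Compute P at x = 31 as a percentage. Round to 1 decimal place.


P(x) = 1/(1 + e^(-0.57*(31 - 30)))
Exponent = -0.57 * 1 = -0.57
e^(-0.57) = 0.565525
P = 1/(1 + 0.565525) = 0.638763
Percentage = 63.9


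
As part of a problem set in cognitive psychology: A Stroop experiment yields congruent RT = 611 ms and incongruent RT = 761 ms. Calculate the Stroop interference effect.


Stroop effect = RT(incongruent) - RT(congruent)
= 761 - 611
= 150 ms


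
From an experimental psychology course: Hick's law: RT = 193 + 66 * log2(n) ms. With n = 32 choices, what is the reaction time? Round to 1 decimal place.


RT = 193 + 66 * log2(32)
log2(32) = 5.0
RT = 193 + 66 * 5.0
= 193 + 330.0
= 523.0 ms


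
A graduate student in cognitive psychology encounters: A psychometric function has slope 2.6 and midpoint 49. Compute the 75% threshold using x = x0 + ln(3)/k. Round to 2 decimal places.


At P = 0.75: 0.75 = 1/(1 + e^(-k*(x-x0)))
Solving: e^(-k*(x-x0)) = 1/3
x = x0 + ln(3)/k
ln(3) = 1.0986
x = 49 + 1.0986/2.6
= 49 + 0.4225
= 49.42


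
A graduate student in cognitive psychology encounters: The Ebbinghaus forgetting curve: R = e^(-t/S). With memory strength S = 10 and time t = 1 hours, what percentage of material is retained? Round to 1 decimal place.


R = e^(-t/S)
-t/S = -1/10 = -0.1
R = e^(-0.1) = 0.904837
Percentage = 0.904837 * 100
= 90.5


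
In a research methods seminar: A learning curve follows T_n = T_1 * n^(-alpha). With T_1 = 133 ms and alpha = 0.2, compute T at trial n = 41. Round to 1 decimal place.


T_n = 133 * 41^(-0.2)
41^(-0.2) = 0.475821
T_n = 133 * 0.475821
= 63.3 ms


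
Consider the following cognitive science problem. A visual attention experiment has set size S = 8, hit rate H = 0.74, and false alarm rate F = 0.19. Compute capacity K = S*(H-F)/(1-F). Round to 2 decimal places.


K = S * (H - F) / (1 - F)
H - F = 0.55
1 - F = 0.81
K = 8 * 0.55 / 0.81
= 5.43


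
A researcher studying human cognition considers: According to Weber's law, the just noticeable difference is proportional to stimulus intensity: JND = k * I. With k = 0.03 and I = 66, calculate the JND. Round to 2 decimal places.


JND = k * I
JND = 0.03 * 66
= 1.98


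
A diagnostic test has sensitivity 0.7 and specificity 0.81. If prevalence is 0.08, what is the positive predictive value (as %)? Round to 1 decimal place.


PPV = (sens * prev) / (sens * prev + (1-spec) * (1-prev))
Numerator = 0.7 * 0.08 = 0.056
P(positive and no disease) = (1 - spec) * (1 - prev) = (1 - 0.81) * (1 - 0.08) = 0.1748
Denominator = 0.056 + 0.1748 = 0.2308
PPV = 0.056 / 0.2308 = 0.242634
As percentage = 24.3


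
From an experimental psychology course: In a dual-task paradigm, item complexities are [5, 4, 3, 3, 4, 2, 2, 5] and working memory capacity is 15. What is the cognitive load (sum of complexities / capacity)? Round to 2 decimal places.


Total complexity = 5 + 4 + 3 + 3 + 4 + 2 + 2 + 5 = 28
Load = total / capacity = 28 / 15
= 1.87


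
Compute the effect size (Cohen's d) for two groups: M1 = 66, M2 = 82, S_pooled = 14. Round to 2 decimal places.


Cohen's d = (M1 - M2) / S_pooled
= (66 - 82) / 14
= -16 / 14
= -1.14


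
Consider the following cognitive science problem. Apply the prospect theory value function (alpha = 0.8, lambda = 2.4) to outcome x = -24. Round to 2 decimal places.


Since x = -24 < 0, use v(x) = -lambda*(-x)^alpha
(-x) = 24
24^0.8 = 12.7107
v(-24) = -2.4 * 12.7107
= -30.51


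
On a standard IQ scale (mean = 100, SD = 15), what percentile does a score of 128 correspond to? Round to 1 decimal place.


z = (IQ - mean) / SD
z = (128 - 100) / 15 = 1.8667
Percentile = Phi(1.8667) * 100
Phi(1.8667) = 0.969028
= 96.9


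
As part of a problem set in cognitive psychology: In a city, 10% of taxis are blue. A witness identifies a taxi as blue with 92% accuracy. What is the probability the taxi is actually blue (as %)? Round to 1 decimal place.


P(blue | says blue) = P(says blue | blue)*P(blue) / [P(says blue | blue)*P(blue) + P(says blue | not blue)*P(not blue)]
Numerator = 0.92 * 0.1 = 0.092
False identification = 0.08 * 0.9 = 0.072
P = 0.092 / (0.092 + 0.072)
= 0.092 / 0.164
As percentage = 56.1


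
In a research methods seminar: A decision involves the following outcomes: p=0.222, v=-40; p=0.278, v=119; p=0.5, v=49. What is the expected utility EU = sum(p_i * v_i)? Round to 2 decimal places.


EU = sum(p_i * v_i)
0.222 * -40 = -8.88
0.278 * 119 = 33.082
0.5 * 49 = 24.5
EU = -8.88 + 33.082 + 24.5
= 48.70


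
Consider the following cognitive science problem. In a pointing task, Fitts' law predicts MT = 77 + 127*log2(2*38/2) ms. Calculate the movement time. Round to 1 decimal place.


MT = 77 + 127 * log2(2*38/2)
2D/W = 38.0
log2(38.0) = 5.2479
MT = 77 + 127 * 5.2479
= 743.5 ms


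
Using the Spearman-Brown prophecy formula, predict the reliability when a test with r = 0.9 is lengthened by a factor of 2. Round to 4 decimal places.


r_new = n*r / (1 + (n-1)*r)
Numerator = 2 * 0.9 = 1.8
Denominator = 1 + 1 * 0.9 = 1.9
r_new = 1.8 / 1.9
= 0.9474


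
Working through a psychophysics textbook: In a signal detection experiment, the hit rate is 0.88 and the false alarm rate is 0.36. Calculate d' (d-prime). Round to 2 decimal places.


d' = z(HR) - z(FAR)
z(0.88) = 1.175
z(0.36) = -0.3585
d' = 1.175 - -0.3585
= 1.53


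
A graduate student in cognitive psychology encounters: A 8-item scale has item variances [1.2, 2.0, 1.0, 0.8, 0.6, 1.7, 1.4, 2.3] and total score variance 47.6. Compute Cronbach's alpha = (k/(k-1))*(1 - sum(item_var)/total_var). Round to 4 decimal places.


alpha = (k/(k-1)) * (1 - sum(s_i^2)/s_total^2)
sum(item variances) = 11.0
k/(k-1) = 8/7 = 1.142857
1 - 11.0/47.6 = 1 - 0.231092 = 0.768908
alpha = 1.142857 * 0.768908
= 0.8788


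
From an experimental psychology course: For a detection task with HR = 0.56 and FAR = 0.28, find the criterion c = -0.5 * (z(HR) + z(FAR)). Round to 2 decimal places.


c = -0.5 * (z(HR) + z(FAR))
z(0.56) = 0.151
z(0.28) = -0.5828
c = -0.5 * (0.151 + -0.5828)
= -0.5 * -0.4318
= 0.22


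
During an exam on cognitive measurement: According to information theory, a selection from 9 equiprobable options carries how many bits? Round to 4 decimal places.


H = log2(n)
H = log2(9)
= 3.1699


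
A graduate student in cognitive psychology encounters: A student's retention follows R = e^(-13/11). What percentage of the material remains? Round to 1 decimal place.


R = e^(-t/S)
-t/S = -13/11 = -1.181818
R = e^(-1.181818) = 0.306721
Percentage = 0.306721 * 100
= 30.7


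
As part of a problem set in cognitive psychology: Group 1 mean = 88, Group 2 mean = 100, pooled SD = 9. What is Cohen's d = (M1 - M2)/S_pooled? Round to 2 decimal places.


Cohen's d = (M1 - M2) / S_pooled
= (88 - 100) / 9
= -12 / 9
= -1.33


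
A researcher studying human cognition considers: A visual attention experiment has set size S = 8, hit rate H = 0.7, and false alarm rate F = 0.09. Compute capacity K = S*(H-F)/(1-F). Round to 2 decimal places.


K = S * (H - F) / (1 - F)
H - F = 0.61
1 - F = 0.91
K = 8 * 0.61 / 0.91
= 5.36


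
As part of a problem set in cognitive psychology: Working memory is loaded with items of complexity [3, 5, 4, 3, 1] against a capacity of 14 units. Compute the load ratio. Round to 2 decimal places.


Total complexity = 3 + 5 + 4 + 3 + 1 = 16
Load = total / capacity = 16 / 14
= 1.14


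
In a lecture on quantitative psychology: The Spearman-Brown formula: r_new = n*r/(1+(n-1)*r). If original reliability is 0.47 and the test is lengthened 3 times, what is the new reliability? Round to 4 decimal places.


r_new = n*r / (1 + (n-1)*r)
Numerator = 3 * 0.47 = 1.41
Denominator = 1 + 2 * 0.47 = 1.94
r_new = 1.41 / 1.94
= 0.7268


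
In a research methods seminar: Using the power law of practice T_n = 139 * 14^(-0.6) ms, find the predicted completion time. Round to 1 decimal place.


T_n = 139 * 14^(-0.6)
14^(-0.6) = 0.205269
T_n = 139 * 0.205269
= 28.5 ms


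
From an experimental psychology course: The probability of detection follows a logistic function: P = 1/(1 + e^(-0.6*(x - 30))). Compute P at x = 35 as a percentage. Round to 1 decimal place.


P(x) = 1/(1 + e^(-0.6*(35 - 30)))
Exponent = -0.6 * 5 = -3.0
e^(-3.0) = 0.049787
P = 1/(1 + 0.049787) = 0.952574
Percentage = 95.3


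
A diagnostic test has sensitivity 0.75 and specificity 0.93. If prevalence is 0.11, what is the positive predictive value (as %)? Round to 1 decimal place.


PPV = (sens * prev) / (sens * prev + (1-spec) * (1-prev))
Numerator = 0.75 * 0.11 = 0.0825
P(positive and no disease) = (1 - spec) * (1 - prev) = (1 - 0.93) * (1 - 0.11) = 0.0623
Denominator = 0.0825 + 0.0623 = 0.1448
PPV = 0.0825 / 0.1448 = 0.569751
As percentage = 57.0


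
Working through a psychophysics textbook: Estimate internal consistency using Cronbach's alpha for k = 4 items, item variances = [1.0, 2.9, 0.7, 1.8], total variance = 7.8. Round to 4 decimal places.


alpha = (k/(k-1)) * (1 - sum(s_i^2)/s_total^2)
sum(item variances) = 6.4
k/(k-1) = 4/3 = 1.333333
1 - 6.4/7.8 = 1 - 0.820513 = 0.179487
alpha = 1.333333 * 0.179487
= 0.2393


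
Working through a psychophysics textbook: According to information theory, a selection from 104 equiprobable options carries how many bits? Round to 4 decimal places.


H = log2(n)
H = log2(104)
= 6.7004


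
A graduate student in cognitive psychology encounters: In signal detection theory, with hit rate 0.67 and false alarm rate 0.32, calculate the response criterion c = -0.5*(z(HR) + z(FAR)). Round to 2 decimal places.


c = -0.5 * (z(HR) + z(FAR))
z(0.67) = 0.4399
z(0.32) = -0.4677
c = -0.5 * (0.4399 + -0.4677)
= -0.5 * -0.0278
= 0.01


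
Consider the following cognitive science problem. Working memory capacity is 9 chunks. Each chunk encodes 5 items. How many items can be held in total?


Total items = chunks * items_per_chunk
= 9 * 5
= 45


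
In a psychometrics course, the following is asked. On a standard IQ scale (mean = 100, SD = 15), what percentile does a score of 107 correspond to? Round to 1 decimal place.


z = (IQ - mean) / SD
z = (107 - 100) / 15 = 0.4667
Percentile = Phi(0.4667) * 100
Phi(0.4667) = 0.679643
= 68.0


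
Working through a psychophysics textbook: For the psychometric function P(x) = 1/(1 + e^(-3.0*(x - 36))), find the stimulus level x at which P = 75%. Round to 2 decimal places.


At P = 0.75: 0.75 = 1/(1 + e^(-k*(x-x0)))
Solving: e^(-k*(x-x0)) = 1/3
x = x0 + ln(3)/k
ln(3) = 1.0986
x = 36 + 1.0986/3.0
= 36 + 0.3662
= 36.37


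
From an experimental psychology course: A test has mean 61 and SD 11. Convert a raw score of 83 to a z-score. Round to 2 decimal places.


z = (X - mu) / sigma
= (83 - 61) / 11
= 22 / 11
= 2.00


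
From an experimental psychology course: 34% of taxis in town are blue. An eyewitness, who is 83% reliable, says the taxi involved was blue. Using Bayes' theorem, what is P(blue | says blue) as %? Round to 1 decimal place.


P(blue | says blue) = P(says blue | blue)*P(blue) / [P(says blue | blue)*P(blue) + P(says blue | not blue)*P(not blue)]
Numerator = 0.83 * 0.34 = 0.2822
False identification = 0.17 * 0.66 = 0.1122
P = 0.2822 / (0.2822 + 0.1122)
= 0.2822 / 0.3944
As percentage = 71.6


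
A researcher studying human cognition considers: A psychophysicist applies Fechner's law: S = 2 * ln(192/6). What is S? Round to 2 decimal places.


S = 2 * ln(192/6)
I/I0 = 32.0
ln(32.0) = 3.4657
S = 2 * 3.4657
= 6.93


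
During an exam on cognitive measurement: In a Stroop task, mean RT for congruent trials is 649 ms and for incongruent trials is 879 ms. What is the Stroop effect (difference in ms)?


Stroop effect = RT(incongruent) - RT(congruent)
= 879 - 649
= 230 ms


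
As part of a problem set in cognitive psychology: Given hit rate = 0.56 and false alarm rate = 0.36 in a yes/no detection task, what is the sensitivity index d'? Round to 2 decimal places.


d' = z(HR) - z(FAR)
z(0.56) = 0.151
z(0.36) = -0.3585
d' = 0.151 - -0.3585
= 0.51


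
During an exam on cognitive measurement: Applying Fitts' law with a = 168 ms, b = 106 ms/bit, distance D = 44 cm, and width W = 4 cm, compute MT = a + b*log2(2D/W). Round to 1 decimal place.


MT = 168 + 106 * log2(2*44/4)
2D/W = 22.0
log2(22.0) = 4.4594
MT = 168 + 106 * 4.4594
= 640.7 ms


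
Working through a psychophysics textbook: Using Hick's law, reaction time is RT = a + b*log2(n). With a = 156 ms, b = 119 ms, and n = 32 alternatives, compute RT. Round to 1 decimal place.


RT = 156 + 119 * log2(32)
log2(32) = 5.0
RT = 156 + 119 * 5.0
= 156 + 595.0
= 751.0 ms


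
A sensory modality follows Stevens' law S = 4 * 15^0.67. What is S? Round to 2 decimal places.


S = 4 * 15^0.67
15^0.67 = 6.1374
S = 4 * 6.1374
= 24.55


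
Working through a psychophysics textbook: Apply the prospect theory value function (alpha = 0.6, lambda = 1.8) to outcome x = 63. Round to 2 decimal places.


Since x = 63 >= 0, use v(x) = x^0.6
63^0.6 = 12.0117
v(63) = 12.01


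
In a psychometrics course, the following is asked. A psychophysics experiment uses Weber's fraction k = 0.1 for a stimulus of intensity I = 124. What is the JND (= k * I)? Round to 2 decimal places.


JND = k * I
JND = 0.1 * 124
= 12.40


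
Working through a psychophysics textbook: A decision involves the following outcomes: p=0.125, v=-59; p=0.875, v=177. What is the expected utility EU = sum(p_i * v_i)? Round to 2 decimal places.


EU = sum(p_i * v_i)
0.125 * -59 = -7.375
0.875 * 177 = 154.875
EU = -7.375 + 154.875
= 147.50


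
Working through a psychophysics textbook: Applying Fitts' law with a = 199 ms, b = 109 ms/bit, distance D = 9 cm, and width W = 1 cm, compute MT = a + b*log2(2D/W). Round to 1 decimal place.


MT = 199 + 109 * log2(2*9/1)
2D/W = 18.0
log2(18.0) = 4.1699
MT = 199 + 109 * 4.1699
= 653.5 ms


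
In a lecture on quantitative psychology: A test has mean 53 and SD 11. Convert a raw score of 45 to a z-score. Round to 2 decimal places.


z = (X - mu) / sigma
= (45 - 53) / 11
= -8 / 11
= -0.73


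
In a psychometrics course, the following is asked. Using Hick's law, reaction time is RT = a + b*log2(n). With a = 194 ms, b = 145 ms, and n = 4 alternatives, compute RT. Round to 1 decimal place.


RT = 194 + 145 * log2(4)
log2(4) = 2.0
RT = 194 + 145 * 2.0
= 194 + 290.0
= 484.0 ms


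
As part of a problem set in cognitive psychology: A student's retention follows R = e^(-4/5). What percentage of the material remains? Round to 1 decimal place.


R = e^(-t/S)
-t/S = -4/5 = -0.8
R = e^(-0.8) = 0.449329
Percentage = 0.449329 * 100
= 44.9


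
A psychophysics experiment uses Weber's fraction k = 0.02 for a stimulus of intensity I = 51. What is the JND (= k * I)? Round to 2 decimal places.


JND = k * I
JND = 0.02 * 51
= 1.02


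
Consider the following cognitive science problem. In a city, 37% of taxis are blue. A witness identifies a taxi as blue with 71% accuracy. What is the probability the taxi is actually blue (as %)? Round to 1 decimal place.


P(blue | says blue) = P(says blue | blue)*P(blue) / [P(says blue | blue)*P(blue) + P(says blue | not blue)*P(not blue)]
Numerator = 0.71 * 0.37 = 0.2627
False identification = 0.29 * 0.63 = 0.1827
P = 0.2627 / (0.2627 + 0.1827)
= 0.2627 / 0.4454
As percentage = 59.0


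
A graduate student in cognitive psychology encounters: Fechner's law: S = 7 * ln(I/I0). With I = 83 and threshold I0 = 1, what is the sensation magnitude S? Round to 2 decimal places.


S = 7 * ln(83/1)
I/I0 = 83.0
ln(83.0) = 4.4188
S = 7 * 4.4188
= 30.93


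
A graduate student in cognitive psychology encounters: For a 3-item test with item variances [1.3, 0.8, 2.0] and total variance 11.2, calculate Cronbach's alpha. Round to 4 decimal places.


alpha = (k/(k-1)) * (1 - sum(s_i^2)/s_total^2)
sum(item variances) = 4.1
k/(k-1) = 3/2 = 1.5
1 - 4.1/11.2 = 1 - 0.366071 = 0.633929
alpha = 1.5 * 0.633929
= 0.9509


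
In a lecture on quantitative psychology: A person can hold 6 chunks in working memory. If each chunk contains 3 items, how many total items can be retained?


Total items = chunks * items_per_chunk
= 6 * 3
= 18


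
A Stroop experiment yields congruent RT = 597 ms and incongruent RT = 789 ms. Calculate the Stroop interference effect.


Stroop effect = RT(incongruent) - RT(congruent)
= 789 - 597
= 192 ms


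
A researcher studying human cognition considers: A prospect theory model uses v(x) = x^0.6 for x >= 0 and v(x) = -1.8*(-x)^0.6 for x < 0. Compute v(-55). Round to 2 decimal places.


Since x = -55 < 0, use v(x) = -lambda*(-x)^alpha
(-x) = 55
55^0.6 = 11.0718
v(-55) = -1.8 * 11.0718
= -19.93


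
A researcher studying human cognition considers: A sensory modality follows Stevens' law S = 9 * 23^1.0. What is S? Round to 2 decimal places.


S = 9 * 23^1.0
23^1.0 = 23.0
S = 9 * 23.0
= 207.00


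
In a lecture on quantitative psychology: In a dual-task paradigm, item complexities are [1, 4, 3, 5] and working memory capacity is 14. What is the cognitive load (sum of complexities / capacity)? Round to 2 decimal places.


Total complexity = 1 + 4 + 3 + 5 = 13
Load = total / capacity = 13 / 14
= 0.93


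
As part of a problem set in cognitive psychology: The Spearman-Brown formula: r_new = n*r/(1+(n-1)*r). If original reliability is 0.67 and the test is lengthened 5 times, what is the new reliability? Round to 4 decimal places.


r_new = n*r / (1 + (n-1)*r)
Numerator = 5 * 0.67 = 3.35
Denominator = 1 + 4 * 0.67 = 3.68
r_new = 3.35 / 3.68
= 0.9103


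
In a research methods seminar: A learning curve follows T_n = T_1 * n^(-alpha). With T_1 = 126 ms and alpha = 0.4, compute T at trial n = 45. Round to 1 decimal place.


T_n = 126 * 45^(-0.4)
45^(-0.4) = 0.21813
T_n = 126 * 0.21813
= 27.5 ms


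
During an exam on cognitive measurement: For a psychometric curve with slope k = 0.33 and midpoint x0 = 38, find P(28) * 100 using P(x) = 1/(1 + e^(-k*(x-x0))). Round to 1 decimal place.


P(x) = 1/(1 + e^(-0.33*(28 - 38)))
Exponent = -0.33 * -10 = 3.3
e^(3.3) = 27.112639
P = 1/(1 + 27.112639) = 0.035571
Percentage = 3.6


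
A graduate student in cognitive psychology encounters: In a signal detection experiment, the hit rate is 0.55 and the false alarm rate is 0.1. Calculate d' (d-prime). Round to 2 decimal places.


d' = z(HR) - z(FAR)
z(0.55) = 0.1257
z(0.1) = -1.2816
d' = 0.1257 - -1.2816
= 1.41


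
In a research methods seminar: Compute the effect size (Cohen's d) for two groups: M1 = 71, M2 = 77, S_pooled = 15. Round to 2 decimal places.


Cohen's d = (M1 - M2) / S_pooled
= (71 - 77) / 15
= -6 / 15
= -0.40


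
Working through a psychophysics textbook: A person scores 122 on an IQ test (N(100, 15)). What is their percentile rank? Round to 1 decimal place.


z = (IQ - mean) / SD
z = (122 - 100) / 15 = 1.4667
Percentile = Phi(1.4667) * 100
Phi(1.4667) = 0.928771
= 92.9


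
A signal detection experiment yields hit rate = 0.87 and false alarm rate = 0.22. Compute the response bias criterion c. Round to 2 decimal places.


c = -0.5 * (z(HR) + z(FAR))
z(0.87) = 1.1264
z(0.22) = -0.7722
c = -0.5 * (1.1264 + -0.7722)
= -0.5 * 0.3542
= -0.18


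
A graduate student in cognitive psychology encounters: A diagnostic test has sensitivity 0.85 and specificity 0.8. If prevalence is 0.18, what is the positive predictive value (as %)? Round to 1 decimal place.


PPV = (sens * prev) / (sens * prev + (1-spec) * (1-prev))
Numerator = 0.85 * 0.18 = 0.153
P(positive and no disease) = (1 - spec) * (1 - prev) = (1 - 0.8) * (1 - 0.18) = 0.164
Denominator = 0.153 + 0.164 = 0.317
PPV = 0.153 / 0.317 = 0.48265
As percentage = 48.3


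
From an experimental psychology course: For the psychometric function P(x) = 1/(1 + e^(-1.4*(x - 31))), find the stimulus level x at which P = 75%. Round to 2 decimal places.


At P = 0.75: 0.75 = 1/(1 + e^(-k*(x-x0)))
Solving: e^(-k*(x-x0)) = 1/3
x = x0 + ln(3)/k
ln(3) = 1.0986
x = 31 + 1.0986/1.4
= 31 + 0.7847
= 31.78


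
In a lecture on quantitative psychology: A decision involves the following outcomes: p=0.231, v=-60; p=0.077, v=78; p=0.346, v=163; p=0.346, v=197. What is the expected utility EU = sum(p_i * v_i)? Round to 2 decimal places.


EU = sum(p_i * v_i)
0.231 * -60 = -13.86
0.077 * 78 = 6.006
0.346 * 163 = 56.398
0.346 * 197 = 68.162
EU = -13.86 + 6.006 + 56.398 + 68.162
= 116.71


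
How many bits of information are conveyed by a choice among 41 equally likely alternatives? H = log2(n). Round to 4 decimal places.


H = log2(n)
H = log2(41)
= 5.3576


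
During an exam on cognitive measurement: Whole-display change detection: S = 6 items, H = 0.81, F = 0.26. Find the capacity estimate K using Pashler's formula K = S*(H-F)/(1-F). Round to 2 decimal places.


K = S * (H - F) / (1 - F)
H - F = 0.55
1 - F = 0.74
K = 6 * 0.55 / 0.74
= 4.46


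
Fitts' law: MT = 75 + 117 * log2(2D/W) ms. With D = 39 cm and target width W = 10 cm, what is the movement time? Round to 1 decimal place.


MT = 75 + 117 * log2(2*39/10)
2D/W = 7.8
log2(7.8) = 2.9635
MT = 75 + 117 * 2.9635
= 421.7 ms


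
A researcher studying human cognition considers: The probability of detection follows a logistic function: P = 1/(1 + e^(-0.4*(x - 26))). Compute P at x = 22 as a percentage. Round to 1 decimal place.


P(x) = 1/(1 + e^(-0.4*(22 - 26)))
Exponent = -0.4 * -4 = 1.6
e^(1.6) = 4.953032
P = 1/(1 + 4.953032) = 0.167982
Percentage = 16.8


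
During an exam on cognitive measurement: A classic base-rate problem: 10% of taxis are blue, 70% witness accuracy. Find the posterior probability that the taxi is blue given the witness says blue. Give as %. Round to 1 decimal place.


P(blue | says blue) = P(says blue | blue)*P(blue) / [P(says blue | blue)*P(blue) + P(says blue | not blue)*P(not blue)]
Numerator = 0.7 * 0.1 = 0.07
False identification = 0.3 * 0.9 = 0.27
P = 0.07 / (0.07 + 0.27)
= 0.07 / 0.34
As percentage = 20.6


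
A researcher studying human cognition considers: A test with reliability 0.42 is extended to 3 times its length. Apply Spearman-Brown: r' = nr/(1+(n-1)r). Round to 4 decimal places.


r_new = n*r / (1 + (n-1)*r)
Numerator = 3 * 0.42 = 1.26
Denominator = 1 + 2 * 0.42 = 1.84
r_new = 1.26 / 1.84
= 0.6848


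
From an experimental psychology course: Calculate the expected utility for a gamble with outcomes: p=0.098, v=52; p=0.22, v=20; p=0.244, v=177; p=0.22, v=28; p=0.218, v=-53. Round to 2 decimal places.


EU = sum(p_i * v_i)
0.098 * 52 = 5.096
0.22 * 20 = 4.4
0.244 * 177 = 43.188
0.22 * 28 = 6.16
0.218 * -53 = -11.554
EU = 5.096 + 4.4 + 43.188 + 6.16 + -11.554
= 47.29


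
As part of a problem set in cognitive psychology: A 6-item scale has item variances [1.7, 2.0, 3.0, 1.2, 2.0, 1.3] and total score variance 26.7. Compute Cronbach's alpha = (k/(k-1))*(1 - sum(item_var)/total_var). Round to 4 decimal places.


alpha = (k/(k-1)) * (1 - sum(s_i^2)/s_total^2)
sum(item variances) = 11.2
k/(k-1) = 6/5 = 1.2
1 - 11.2/26.7 = 1 - 0.419476 = 0.580524
alpha = 1.2 * 0.580524
= 0.6966


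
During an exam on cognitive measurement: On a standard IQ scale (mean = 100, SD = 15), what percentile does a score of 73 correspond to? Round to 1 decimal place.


z = (IQ - mean) / SD
z = (73 - 100) / 15 = -1.8
Percentile = Phi(-1.8) * 100
Phi(-1.8) = 0.03593
= 3.6


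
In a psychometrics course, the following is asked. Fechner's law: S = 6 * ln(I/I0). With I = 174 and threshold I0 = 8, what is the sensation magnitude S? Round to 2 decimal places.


S = 6 * ln(174/8)
I/I0 = 21.75
ln(21.75) = 3.0796
S = 6 * 3.0796
= 18.48


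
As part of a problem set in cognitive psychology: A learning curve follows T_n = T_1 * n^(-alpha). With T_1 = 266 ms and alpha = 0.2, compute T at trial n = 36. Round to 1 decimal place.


T_n = 266 * 36^(-0.2)
36^(-0.2) = 0.488359
T_n = 266 * 0.488359
= 129.9 ms


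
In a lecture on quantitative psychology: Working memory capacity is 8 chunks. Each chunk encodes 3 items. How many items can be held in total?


Total items = chunks * items_per_chunk
= 8 * 3
= 24


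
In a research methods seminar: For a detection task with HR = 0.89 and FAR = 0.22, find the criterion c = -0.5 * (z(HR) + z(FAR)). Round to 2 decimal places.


c = -0.5 * (z(HR) + z(FAR))
z(0.89) = 1.2265
z(0.22) = -0.7722
c = -0.5 * (1.2265 + -0.7722)
= -0.5 * 0.4543
= -0.23


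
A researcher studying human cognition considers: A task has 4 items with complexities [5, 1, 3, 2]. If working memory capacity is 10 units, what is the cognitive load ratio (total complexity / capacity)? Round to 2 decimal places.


Total complexity = 5 + 1 + 3 + 2 = 11
Load = total / capacity = 11 / 10
= 1.10


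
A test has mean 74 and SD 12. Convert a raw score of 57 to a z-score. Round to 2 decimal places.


z = (X - mu) / sigma
= (57 - 74) / 12
= -17 / 12
= -1.42


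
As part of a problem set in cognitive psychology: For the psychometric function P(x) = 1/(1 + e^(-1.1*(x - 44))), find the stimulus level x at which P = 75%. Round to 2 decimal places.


At P = 0.75: 0.75 = 1/(1 + e^(-k*(x-x0)))
Solving: e^(-k*(x-x0)) = 1/3
x = x0 + ln(3)/k
ln(3) = 1.0986
x = 44 + 1.0986/1.1
= 44 + 0.9987
= 45.00


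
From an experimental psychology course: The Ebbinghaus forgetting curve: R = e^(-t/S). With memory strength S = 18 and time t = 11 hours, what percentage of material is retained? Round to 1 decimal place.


R = e^(-t/S)
-t/S = -11/18 = -0.611111
R = e^(-0.611111) = 0.542748
Percentage = 0.542748 * 100
= 54.3


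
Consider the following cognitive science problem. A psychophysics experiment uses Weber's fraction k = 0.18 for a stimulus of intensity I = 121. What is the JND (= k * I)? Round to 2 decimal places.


JND = k * I
JND = 0.18 * 121
= 21.78


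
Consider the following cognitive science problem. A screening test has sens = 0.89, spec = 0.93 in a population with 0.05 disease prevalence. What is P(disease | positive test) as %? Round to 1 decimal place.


PPV = (sens * prev) / (sens * prev + (1-spec) * (1-prev))
Numerator = 0.89 * 0.05 = 0.0445
P(positive and no disease) = (1 - spec) * (1 - prev) = (1 - 0.93) * (1 - 0.05) = 0.0665
Denominator = 0.0445 + 0.0665 = 0.111
PPV = 0.0445 / 0.111 = 0.400901
As percentage = 40.1


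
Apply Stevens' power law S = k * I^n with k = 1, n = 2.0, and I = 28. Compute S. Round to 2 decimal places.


S = 1 * 28^2.0
28^2.0 = 784.0
S = 1 * 784.0
= 784.00


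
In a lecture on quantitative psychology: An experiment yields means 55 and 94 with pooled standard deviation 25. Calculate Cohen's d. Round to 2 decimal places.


Cohen's d = (M1 - M2) / S_pooled
= (55 - 94) / 25
= -39 / 25
= -1.56


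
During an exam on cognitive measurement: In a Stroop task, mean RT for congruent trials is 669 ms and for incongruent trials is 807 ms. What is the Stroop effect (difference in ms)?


Stroop effect = RT(incongruent) - RT(congruent)
= 807 - 669
= 138 ms


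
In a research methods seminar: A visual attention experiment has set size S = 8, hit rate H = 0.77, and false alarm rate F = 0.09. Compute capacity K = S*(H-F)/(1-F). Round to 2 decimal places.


K = S * (H - F) / (1 - F)
H - F = 0.68
1 - F = 0.91
K = 8 * 0.68 / 0.91
= 5.98


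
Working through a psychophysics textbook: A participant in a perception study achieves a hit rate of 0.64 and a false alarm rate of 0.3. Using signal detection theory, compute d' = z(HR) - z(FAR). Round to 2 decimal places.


d' = z(HR) - z(FAR)
z(0.64) = 0.3585
z(0.3) = -0.5244
d' = 0.3585 - -0.5244
= 0.88


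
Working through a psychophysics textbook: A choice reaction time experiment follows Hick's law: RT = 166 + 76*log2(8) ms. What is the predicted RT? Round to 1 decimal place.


RT = 166 + 76 * log2(8)
log2(8) = 3.0
RT = 166 + 76 * 3.0
= 166 + 228.0
= 394.0 ms


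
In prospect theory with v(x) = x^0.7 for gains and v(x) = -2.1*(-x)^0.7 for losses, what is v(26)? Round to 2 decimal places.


Since x = 26 >= 0, use v(x) = x^0.7
26^0.7 = 9.7832
v(26) = 9.78


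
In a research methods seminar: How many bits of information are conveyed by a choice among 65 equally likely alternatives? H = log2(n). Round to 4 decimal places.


H = log2(n)
H = log2(65)
= 6.0224


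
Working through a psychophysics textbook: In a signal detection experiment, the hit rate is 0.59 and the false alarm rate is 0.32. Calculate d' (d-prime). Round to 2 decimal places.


d' = z(HR) - z(FAR)
z(0.59) = 0.2275
z(0.32) = -0.4677
d' = 0.2275 - -0.4677
= 0.70


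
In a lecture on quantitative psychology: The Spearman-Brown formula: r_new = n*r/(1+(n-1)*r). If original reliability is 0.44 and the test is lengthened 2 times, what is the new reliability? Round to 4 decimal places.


r_new = n*r / (1 + (n-1)*r)
Numerator = 2 * 0.44 = 0.88
Denominator = 1 + 1 * 0.44 = 1.44
r_new = 0.88 / 1.44
= 0.6111


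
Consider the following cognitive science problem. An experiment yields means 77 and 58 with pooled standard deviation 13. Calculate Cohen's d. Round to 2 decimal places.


Cohen's d = (M1 - M2) / S_pooled
= (77 - 58) / 13
= 19 / 13
= 1.46


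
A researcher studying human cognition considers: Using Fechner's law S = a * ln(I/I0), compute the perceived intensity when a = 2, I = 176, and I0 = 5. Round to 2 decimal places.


S = 2 * ln(176/5)
I/I0 = 35.2
ln(35.2) = 3.561
S = 2 * 3.561
= 7.12


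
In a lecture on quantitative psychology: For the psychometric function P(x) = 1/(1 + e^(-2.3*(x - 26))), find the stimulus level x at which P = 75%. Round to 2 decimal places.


At P = 0.75: 0.75 = 1/(1 + e^(-k*(x-x0)))
Solving: e^(-k*(x-x0)) = 1/3
x = x0 + ln(3)/k
ln(3) = 1.0986
x = 26 + 1.0986/2.3
= 26 + 0.4777
= 26.48


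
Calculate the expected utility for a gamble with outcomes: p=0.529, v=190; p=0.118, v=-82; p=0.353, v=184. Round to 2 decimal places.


EU = sum(p_i * v_i)
0.529 * 190 = 100.51
0.118 * -82 = -9.676
0.353 * 184 = 64.952
EU = 100.51 + -9.676 + 64.952
= 155.79


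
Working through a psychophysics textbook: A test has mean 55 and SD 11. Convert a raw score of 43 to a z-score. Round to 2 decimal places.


z = (X - mu) / sigma
= (43 - 55) / 11
= -12 / 11
= -1.09


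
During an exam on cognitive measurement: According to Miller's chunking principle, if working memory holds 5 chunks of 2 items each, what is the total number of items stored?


Total items = chunks * items_per_chunk
= 5 * 2
= 10


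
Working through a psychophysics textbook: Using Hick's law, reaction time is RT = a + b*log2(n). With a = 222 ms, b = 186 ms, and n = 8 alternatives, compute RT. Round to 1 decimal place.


RT = 222 + 186 * log2(8)
log2(8) = 3.0
RT = 222 + 186 * 3.0
= 222 + 558.0
= 780.0 ms


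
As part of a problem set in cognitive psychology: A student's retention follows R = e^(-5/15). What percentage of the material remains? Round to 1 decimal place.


R = e^(-t/S)
-t/S = -5/15 = -0.333333
R = e^(-0.333333) = 0.716532
Percentage = 0.716532 * 100
= 71.7


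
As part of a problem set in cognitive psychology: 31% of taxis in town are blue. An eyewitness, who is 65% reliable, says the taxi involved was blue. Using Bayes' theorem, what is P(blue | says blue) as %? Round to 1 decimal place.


P(blue | says blue) = P(says blue | blue)*P(blue) / [P(says blue | blue)*P(blue) + P(says blue | not blue)*P(not blue)]
Numerator = 0.65 * 0.31 = 0.2015
False identification = 0.35 * 0.69 = 0.2415
P = 0.2015 / (0.2015 + 0.2415)
= 0.2015 / 0.443
As percentage = 45.5


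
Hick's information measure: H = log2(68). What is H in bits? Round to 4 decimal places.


H = log2(n)
H = log2(68)
= 6.0875


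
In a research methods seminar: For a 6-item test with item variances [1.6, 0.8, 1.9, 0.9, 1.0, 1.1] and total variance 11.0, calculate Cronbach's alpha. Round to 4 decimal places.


alpha = (k/(k-1)) * (1 - sum(s_i^2)/s_total^2)
sum(item variances) = 7.3
k/(k-1) = 6/5 = 1.2
1 - 7.3/11.0 = 1 - 0.663636 = 0.336364
alpha = 1.2 * 0.336364
= 0.4036


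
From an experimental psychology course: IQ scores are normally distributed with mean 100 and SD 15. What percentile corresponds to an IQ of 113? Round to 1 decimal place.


z = (IQ - mean) / SD
z = (113 - 100) / 15 = 0.8667
Percentile = Phi(0.8667) * 100
Phi(0.8667) = 0.806947
= 80.7


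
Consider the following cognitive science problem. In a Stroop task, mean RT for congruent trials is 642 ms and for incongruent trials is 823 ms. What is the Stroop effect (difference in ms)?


Stroop effect = RT(incongruent) - RT(congruent)
= 823 - 642
= 181 ms


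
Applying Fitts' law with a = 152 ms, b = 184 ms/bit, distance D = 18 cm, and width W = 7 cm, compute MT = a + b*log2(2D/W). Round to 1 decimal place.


MT = 152 + 184 * log2(2*18/7)
2D/W = 5.142857
log2(5.142857) = 2.3626
MT = 152 + 184 * 2.3626
= 586.7 ms


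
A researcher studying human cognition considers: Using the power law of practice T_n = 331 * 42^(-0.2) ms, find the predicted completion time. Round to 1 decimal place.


T_n = 331 * 42^(-0.2)
42^(-0.2) = 0.473533
T_n = 331 * 0.473533
= 156.7 ms


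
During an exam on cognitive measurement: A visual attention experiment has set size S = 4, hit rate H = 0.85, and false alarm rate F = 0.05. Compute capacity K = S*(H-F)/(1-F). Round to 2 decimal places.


K = S * (H - F) / (1 - F)
H - F = 0.8
1 - F = 0.95
K = 4 * 0.8 / 0.95
= 3.37


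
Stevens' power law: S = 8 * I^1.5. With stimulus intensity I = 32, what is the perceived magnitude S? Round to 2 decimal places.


S = 8 * 32^1.5
32^1.5 = 181.0193
S = 8 * 181.0193
= 1448.15


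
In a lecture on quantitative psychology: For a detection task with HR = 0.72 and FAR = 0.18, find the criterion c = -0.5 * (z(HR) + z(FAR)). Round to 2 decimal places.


c = -0.5 * (z(HR) + z(FAR))
z(0.72) = 0.5828
z(0.18) = -0.9154
c = -0.5 * (0.5828 + -0.9154)
= -0.5 * -0.3326
= 0.17


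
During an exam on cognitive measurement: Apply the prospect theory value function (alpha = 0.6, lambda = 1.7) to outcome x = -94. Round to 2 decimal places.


Since x = -94 < 0, use v(x) = -lambda*(-x)^alpha
(-x) = 94
94^0.6 = 15.2713
v(-94) = -1.7 * 15.2713
= -25.96


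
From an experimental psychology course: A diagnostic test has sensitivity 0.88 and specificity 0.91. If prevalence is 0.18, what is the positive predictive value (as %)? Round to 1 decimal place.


PPV = (sens * prev) / (sens * prev + (1-spec) * (1-prev))
Numerator = 0.88 * 0.18 = 0.1584
P(positive and no disease) = (1 - spec) * (1 - prev) = (1 - 0.91) * (1 - 0.18) = 0.0738
Denominator = 0.1584 + 0.0738 = 0.2322
PPV = 0.1584 / 0.2322 = 0.682171
As percentage = 68.2


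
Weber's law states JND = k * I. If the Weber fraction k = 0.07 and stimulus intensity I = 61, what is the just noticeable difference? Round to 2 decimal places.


JND = k * I
JND = 0.07 * 61
= 4.27


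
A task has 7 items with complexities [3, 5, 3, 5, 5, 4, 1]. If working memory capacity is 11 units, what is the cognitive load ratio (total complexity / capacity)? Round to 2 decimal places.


Total complexity = 3 + 5 + 3 + 5 + 5 + 4 + 1 = 26
Load = total / capacity = 26 / 11
= 2.36


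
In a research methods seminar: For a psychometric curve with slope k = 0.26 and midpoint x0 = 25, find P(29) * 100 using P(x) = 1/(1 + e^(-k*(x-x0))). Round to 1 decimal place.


P(x) = 1/(1 + e^(-0.26*(29 - 25)))
Exponent = -0.26 * 4 = -1.04
e^(-1.04) = 0.353455
P = 1/(1 + 0.353455) = 0.73885
Percentage = 73.9


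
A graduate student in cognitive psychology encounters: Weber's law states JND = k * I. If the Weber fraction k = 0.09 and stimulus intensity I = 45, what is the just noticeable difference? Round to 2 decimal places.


JND = k * I
JND = 0.09 * 45
= 4.05


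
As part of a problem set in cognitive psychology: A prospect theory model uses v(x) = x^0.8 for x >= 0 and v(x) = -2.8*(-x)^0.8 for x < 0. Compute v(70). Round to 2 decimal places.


Since x = 70 >= 0, use v(x) = x^0.8
70^0.8 = 29.9281
v(70) = 29.93


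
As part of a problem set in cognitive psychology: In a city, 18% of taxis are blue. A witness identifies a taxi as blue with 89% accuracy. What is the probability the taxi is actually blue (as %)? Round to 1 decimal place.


P(blue | says blue) = P(says blue | blue)*P(blue) / [P(says blue | blue)*P(blue) + P(says blue | not blue)*P(not blue)]
Numerator = 0.89 * 0.18 = 0.1602
False identification = 0.11 * 0.82 = 0.0902
P = 0.1602 / (0.1602 + 0.0902)
= 0.1602 / 0.2504
As percentage = 64.0


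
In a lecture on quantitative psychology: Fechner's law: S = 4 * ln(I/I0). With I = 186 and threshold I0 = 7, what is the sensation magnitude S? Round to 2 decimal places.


S = 4 * ln(186/7)
I/I0 = 26.571429
ln(26.571429) = 3.2798
S = 4 * 3.2798
= 13.12


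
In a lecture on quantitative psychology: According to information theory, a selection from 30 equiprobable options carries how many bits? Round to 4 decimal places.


H = log2(n)
H = log2(30)
= 4.9069


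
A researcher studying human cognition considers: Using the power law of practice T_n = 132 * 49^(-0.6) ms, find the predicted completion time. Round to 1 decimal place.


T_n = 132 * 49^(-0.6)
49^(-0.6) = 0.096802
T_n = 132 * 0.096802
= 12.8 ms


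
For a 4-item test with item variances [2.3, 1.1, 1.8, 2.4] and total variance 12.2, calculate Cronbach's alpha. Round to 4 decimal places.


alpha = (k/(k-1)) * (1 - sum(s_i^2)/s_total^2)
sum(item variances) = 7.6
k/(k-1) = 4/3 = 1.333333
1 - 7.6/12.2 = 1 - 0.622951 = 0.377049
alpha = 1.333333 * 0.377049
= 0.5027


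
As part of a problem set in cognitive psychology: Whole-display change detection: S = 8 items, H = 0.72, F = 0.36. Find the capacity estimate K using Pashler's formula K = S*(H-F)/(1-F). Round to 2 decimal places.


K = S * (H - F) / (1 - F)
H - F = 0.36
1 - F = 0.64
K = 8 * 0.36 / 0.64
= 4.50


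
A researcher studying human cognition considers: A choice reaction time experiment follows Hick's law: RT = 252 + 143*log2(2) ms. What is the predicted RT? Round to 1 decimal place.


RT = 252 + 143 * log2(2)
log2(2) = 1.0
RT = 252 + 143 * 1.0
= 252 + 143.0
= 395.0 ms


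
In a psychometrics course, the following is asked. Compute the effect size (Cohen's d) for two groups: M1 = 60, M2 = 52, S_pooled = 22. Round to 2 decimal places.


Cohen's d = (M1 - M2) / S_pooled
= (60 - 52) / 22
= 8 / 22
= 0.36


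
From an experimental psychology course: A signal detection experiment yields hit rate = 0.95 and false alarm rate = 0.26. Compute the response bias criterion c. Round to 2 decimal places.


c = -0.5 * (z(HR) + z(FAR))
z(0.95) = 1.6449
z(0.26) = -0.6433
c = -0.5 * (1.6449 + -0.6433)
= -0.5 * 1.0016
= -0.50
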